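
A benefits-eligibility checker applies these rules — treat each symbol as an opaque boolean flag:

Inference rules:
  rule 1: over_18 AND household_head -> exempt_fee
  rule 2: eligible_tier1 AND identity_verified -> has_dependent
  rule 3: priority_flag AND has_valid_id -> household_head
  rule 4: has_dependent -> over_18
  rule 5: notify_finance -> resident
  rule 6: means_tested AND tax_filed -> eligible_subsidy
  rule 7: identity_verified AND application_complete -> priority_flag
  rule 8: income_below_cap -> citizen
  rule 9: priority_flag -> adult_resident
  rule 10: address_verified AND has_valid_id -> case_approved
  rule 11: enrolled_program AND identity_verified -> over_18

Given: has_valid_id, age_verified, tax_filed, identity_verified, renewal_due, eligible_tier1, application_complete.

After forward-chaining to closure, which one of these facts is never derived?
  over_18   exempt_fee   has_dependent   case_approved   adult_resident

case_approved

Round 1: rule 2 [eligible_tier1 AND identity_verified -> has_dependent]; rule 7 [identity_verified AND application_complete -> priority_flag]. New: has_dependent, priority_flag.
Round 2: rule 3 [priority_flag AND has_valid_id -> household_head]; rule 4 [has_dependent -> over_18]; rule 9 [priority_flag -> adult_resident]. New: household_head, over_18, adult_resident.
Round 3: rule 1 [over_18 AND household_head -> exempt_fee]. New: exempt_fee.
Derived: adult_resident (round 2), exempt_fee (round 3), has_dependent (round 1), over_18 (round 2). case_approved never appears in any round.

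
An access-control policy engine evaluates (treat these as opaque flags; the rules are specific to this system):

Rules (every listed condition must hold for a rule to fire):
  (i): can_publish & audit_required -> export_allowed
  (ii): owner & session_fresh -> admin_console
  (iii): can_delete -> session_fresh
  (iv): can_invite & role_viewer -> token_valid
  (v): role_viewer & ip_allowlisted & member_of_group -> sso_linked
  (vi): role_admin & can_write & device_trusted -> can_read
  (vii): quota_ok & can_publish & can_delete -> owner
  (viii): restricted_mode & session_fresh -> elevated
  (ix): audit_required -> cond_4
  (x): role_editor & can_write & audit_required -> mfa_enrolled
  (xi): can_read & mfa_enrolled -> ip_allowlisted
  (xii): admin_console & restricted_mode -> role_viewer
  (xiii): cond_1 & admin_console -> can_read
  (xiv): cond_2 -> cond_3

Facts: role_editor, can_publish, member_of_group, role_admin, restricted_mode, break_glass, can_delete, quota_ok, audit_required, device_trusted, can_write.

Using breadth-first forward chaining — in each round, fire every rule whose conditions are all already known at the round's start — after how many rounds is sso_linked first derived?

4

Round 1: (i) [can_publish & audit_required -> export_allowed]; (iii) [can_delete -> session_fresh]; (vi) [role_admin & can_write & device_trusted -> can_read]; (vii) [quota_ok & can_publish & can_delete -> owner]; (ix) [audit_required -> cond_4]; (x) [role_editor & can_write & audit_required -> mfa_enrolled]. Adds export_allowed, session_fresh, can_read, owner, cond_4, mfa_enrolled.
Round 2: (ii) [owner & session_fresh -> admin_console]; (viii) [restricted_mode & session_fresh -> elevated]; (xi) [can_read & mfa_enrolled -> ip_allowlisted]. Adds admin_console, elevated, ip_allowlisted.
Round 3: (xii) [admin_console & restricted_mode -> role_viewer]. Adds role_viewer.
Round 4: (v) [role_viewer & ip_allowlisted & member_of_group -> sso_linked]. Adds sso_linked.
sso_linked first appears in round 4.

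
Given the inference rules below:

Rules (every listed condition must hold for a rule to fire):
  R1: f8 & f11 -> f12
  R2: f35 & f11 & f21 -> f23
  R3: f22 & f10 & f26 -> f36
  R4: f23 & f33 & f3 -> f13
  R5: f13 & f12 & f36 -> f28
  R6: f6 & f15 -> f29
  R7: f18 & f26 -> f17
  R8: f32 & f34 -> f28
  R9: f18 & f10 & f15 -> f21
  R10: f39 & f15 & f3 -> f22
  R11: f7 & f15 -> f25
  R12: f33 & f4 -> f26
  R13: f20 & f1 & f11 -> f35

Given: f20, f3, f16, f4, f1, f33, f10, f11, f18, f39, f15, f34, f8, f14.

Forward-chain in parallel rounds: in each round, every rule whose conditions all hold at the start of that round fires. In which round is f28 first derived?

4

Round 1: R1 [f8 & f11 -> f12]; R9 [f18 & f10 & f15 -> f21]; R10 [f39 & f15 & f3 -> f22]; R12 [f33 & f4 -> f26]; R13 [f20 & f1 & f11 -> f35]. Adds f12, f21, f22, f26, f35.
Round 2: R2 [f35 & f11 & f21 -> f23]; R3 [f22 & f10 & f26 -> f36]; R7 [f18 & f26 -> f17]. Adds f23, f36, f17.
Round 3: R4 [f23 & f33 & f3 -> f13]. Adds f13.
Round 4: R5 [f13 & f12 & f36 -> f28]. Adds f28.
f28 first appears in round 4.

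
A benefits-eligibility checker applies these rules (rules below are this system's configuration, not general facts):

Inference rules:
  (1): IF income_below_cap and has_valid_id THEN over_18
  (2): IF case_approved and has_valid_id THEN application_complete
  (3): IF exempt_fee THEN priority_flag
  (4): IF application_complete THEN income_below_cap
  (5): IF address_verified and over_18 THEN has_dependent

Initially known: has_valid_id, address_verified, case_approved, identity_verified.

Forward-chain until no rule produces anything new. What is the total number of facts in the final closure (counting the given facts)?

Round 1: (2) [IF case_approved and has_valid_id THEN application_complete]. Adds application_complete.
Round 2: (4) [IF application_complete THEN income_below_cap]. Adds income_below_cap.
Round 3: (1) [IF income_below_cap and has_valid_id THEN over_18]. Adds over_18.
Round 4: (5) [IF address_verified and over_18 THEN has_dependent]. Adds has_dependent.
Closure: {address_verified, application_complete, case_approved, has_dependent, has_valid_id, identity_verified, income_below_cap, over_18} — 8 facts.

8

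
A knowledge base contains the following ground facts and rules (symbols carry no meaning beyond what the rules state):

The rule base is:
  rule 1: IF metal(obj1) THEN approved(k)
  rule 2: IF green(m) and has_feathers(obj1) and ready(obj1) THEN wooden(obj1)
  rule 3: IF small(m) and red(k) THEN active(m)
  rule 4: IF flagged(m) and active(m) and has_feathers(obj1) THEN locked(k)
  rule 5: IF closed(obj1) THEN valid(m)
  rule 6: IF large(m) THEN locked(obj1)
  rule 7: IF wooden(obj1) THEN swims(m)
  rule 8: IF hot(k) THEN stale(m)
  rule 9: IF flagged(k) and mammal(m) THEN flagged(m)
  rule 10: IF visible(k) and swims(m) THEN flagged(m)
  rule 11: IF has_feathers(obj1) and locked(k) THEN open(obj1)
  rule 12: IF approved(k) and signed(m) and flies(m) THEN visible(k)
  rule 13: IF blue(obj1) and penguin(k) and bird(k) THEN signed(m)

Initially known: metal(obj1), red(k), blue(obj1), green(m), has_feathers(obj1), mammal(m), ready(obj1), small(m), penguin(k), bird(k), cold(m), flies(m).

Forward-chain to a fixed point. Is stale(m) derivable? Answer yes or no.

Round 1 — rule 1, rule 2, rule 3, rule 13, derive approved(k), wooden(obj1), active(m), signed(m).
Round 2 — rule 7, rule 12, derive swims(m), visible(k).
Round 3 — rule 10, derive flagged(m).
Round 4 — rule 4, derive locked(k).
Round 5 — rule 11, derive open(obj1).
Fixed point reached. stale(m) is concluded only by rule 8; rule 8 needs hot(k) (never derived).

no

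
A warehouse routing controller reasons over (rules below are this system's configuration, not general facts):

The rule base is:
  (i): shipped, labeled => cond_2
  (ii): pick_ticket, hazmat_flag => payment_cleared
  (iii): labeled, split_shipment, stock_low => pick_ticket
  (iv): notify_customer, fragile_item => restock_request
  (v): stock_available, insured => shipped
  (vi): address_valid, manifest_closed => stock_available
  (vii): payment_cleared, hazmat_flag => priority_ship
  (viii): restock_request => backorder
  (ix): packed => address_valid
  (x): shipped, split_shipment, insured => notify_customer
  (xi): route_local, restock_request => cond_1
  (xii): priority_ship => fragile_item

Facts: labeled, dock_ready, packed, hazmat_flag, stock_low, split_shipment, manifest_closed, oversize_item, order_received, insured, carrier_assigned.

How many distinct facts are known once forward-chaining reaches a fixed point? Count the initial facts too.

22

Round 1 fires (iii), (ix), giving pick_ticket, address_valid.
Round 2 fires (ii), (vi), giving payment_cleared, stock_available.
Round 3 fires (v), (vii), giving shipped, priority_ship.
Round 4 fires (i), (x), (xii), giving cond_2, notify_customer, fragile_item.
Round 5 fires (iv), giving restock_request.
Round 6 fires (viii), giving backorder.
Closure: {address_valid, backorder, carrier_assigned, cond_2, dock_ready, fragile_item, hazmat_flag, insured, labeled, manifest_closed, notify_customer, order_received, oversize_item, packed, payment_cleared, pick_ticket, priority_ship, restock_request, shipped, split_shipment, stock_available, stock_low} — 22 facts.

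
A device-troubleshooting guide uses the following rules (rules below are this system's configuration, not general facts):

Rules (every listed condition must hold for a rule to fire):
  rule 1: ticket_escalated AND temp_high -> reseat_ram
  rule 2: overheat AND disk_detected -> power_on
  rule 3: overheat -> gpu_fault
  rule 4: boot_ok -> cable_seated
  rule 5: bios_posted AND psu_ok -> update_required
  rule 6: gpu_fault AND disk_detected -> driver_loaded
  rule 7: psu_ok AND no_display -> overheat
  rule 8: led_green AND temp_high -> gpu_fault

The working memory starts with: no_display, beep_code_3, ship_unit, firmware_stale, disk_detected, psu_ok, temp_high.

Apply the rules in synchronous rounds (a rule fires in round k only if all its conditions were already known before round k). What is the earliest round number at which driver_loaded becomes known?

3

[1] rule 7 [psu_ok AND no_display -> overheat]. ⇒ new: overheat.
[2] rule 2 [overheat AND disk_detected -> power_on]; rule 3 [overheat -> gpu_fault]. ⇒ new: power_on, gpu_fault.
[3] rule 6 [gpu_fault AND disk_detected -> driver_loaded]. ⇒ new: driver_loaded.
driver_loaded first appears in round 3.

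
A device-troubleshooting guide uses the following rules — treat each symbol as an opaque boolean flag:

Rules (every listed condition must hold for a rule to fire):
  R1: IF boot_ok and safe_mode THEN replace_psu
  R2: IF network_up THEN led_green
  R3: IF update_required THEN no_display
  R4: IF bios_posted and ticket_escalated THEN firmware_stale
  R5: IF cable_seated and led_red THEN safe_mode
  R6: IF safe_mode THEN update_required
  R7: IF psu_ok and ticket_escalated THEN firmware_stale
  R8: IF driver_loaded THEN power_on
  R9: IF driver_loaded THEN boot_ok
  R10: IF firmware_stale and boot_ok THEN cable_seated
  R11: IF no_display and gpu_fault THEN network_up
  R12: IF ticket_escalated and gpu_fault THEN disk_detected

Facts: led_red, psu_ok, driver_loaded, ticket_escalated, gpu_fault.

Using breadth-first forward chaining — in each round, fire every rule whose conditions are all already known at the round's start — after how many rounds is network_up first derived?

6

Round 1 fires R7, R8, R9, R12, giving firmware_stale, power_on, boot_ok, disk_detected.
Round 2 fires R10, giving cable_seated.
Round 3 fires R5, giving safe_mode.
Round 4 fires R1, R6, giving replace_psu, update_required.
Round 5 fires R3, giving no_display.
Round 6 fires R11, giving network_up.
network_up first appears in round 6.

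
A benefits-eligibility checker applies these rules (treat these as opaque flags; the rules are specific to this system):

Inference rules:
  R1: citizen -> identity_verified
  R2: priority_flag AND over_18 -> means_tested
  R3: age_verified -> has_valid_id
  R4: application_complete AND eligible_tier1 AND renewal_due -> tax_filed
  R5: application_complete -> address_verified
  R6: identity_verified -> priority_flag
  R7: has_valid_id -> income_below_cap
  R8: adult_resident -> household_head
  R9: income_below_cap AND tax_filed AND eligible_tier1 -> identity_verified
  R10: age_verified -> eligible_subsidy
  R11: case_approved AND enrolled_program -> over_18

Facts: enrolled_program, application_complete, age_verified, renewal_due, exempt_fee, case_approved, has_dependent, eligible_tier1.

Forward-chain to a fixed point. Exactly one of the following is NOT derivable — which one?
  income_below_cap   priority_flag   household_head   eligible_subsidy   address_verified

household_head

[1] R3 [age_verified -> has_valid_id]; R4 [application_complete AND eligible_tier1 AND renewal_due -> tax_filed]; R5 [application_complete -> address_verified]; R10 [age_verified -> eligible_subsidy]; R11 [case_approved AND enrolled_program -> over_18]. ⇒ new: has_valid_id, tax_filed, address_verified, eligible_subsidy, over_18.
[2] R7 [has_valid_id -> income_below_cap]. ⇒ new: income_below_cap.
[3] R9 [income_below_cap AND tax_filed AND eligible_tier1 -> identity_verified]. ⇒ new: identity_verified.
[4] R6 [identity_verified -> priority_flag]. ⇒ new: priority_flag.
[5] R2 [priority_flag AND over_18 -> means_tested]. ⇒ new: means_tested.
Derived: address_verified (round 1), eligible_subsidy (round 1), income_below_cap (round 2), priority_flag (round 4). household_head never appears in any round.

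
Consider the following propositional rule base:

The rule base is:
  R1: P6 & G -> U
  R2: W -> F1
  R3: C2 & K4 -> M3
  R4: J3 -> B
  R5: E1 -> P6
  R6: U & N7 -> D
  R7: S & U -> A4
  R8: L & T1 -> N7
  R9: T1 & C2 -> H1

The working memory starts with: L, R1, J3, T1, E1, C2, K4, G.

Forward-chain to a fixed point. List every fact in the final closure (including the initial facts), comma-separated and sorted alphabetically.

B, C2, D, E1, G, H1, J3, K4, L, M3, N7, P6, R1, T1, U

Round 1: R3 [C2 & K4 -> M3]; R4 [J3 -> B]; R5 [E1 -> P6]; R8 [L & T1 -> N7]; R9 [T1 & C2 -> H1]. Adds M3, B, P6, N7, H1.
Round 2: R1 [P6 & G -> U]. Adds U.
Round 3: R6 [U & N7 -> D]. Adds D.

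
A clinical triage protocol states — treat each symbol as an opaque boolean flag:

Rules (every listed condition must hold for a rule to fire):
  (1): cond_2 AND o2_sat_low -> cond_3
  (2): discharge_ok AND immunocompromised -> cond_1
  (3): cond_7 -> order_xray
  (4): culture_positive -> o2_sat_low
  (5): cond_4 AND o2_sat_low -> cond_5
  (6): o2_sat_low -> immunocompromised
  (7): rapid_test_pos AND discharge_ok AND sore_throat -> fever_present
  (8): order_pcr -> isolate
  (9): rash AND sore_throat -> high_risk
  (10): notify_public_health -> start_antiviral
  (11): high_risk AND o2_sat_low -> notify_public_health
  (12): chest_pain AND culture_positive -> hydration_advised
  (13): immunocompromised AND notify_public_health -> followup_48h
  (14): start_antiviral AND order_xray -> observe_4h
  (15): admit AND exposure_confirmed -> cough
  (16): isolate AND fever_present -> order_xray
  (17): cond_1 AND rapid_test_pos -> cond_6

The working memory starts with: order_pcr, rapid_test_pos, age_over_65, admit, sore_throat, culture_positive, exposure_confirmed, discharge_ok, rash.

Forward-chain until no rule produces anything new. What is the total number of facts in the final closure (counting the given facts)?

22

[1] (4) [culture_positive -> o2_sat_low]; (7) [rapid_test_pos AND discharge_ok AND sore_throat -> fever_present]; (8) [order_pcr -> isolate]; (9) [rash AND sore_throat -> high_risk]; (15) [admit AND exposure_confirmed -> cough]. ⇒ new: o2_sat_low, fever_present, isolate, high_risk, cough.
[2] (6) [o2_sat_low -> immunocompromised]; (11) [high_risk AND o2_sat_low -> notify_public_health]; (16) [isolate AND fever_present -> order_xray]. ⇒ new: immunocompromised, notify_public_health, order_xray.
[3] (2) [discharge_ok AND immunocompromised -> cond_1]; (10) [notify_public_health -> start_antiviral]; (13) [immunocompromised AND notify_public_health -> followup_48h]. ⇒ new: cond_1, start_antiviral, followup_48h.
[4] (14) [start_antiviral AND order_xray -> observe_4h]; (17) [cond_1 AND rapid_test_pos -> cond_6]. ⇒ new: observe_4h, cond_6.
Closure: {admit, age_over_65, cond_1, cond_6, cough, culture_positive, discharge_ok, exposure_confirmed, fever_present, followup_48h, high_risk, immunocompromised, isolate, notify_public_health, o2_sat_low, observe_4h, order_pcr, order_xray, rapid_test_pos, rash, sore_throat, start_antiviral} — 22 facts.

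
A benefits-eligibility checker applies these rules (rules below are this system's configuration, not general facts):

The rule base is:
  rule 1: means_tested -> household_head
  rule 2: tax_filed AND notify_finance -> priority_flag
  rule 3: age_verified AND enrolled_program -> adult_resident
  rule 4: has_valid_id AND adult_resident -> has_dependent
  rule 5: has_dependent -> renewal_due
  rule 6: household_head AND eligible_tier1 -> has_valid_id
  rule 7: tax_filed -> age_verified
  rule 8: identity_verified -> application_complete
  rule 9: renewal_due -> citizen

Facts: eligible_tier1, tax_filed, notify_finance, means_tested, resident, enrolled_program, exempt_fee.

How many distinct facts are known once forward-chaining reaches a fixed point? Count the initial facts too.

15

Round 1 — rule 1, rule 2, rule 7, derive household_head, priority_flag, age_verified.
Round 2 — rule 3, rule 6, derive adult_resident, has_valid_id.
Round 3 — rule 4, derive has_dependent.
Round 4 — rule 5, derive renewal_due.
Round 5 — rule 9, derive citizen.
Closure: {adult_resident, age_verified, citizen, eligible_tier1, enrolled_program, exempt_fee, has_dependent, has_valid_id, household_head, means_tested, notify_finance, priority_flag, renewal_due, resident, tax_filed} — 15 facts.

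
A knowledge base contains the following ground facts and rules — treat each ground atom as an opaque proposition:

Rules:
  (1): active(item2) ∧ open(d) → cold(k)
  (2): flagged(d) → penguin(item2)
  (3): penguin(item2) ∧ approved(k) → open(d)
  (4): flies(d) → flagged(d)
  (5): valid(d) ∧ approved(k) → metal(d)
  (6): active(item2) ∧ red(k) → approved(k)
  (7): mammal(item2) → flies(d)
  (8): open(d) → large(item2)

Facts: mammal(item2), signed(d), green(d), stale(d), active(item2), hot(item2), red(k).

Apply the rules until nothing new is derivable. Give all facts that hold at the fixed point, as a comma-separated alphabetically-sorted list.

active(item2), approved(k), cold(k), flagged(d), flies(d), green(d), hot(item2), large(item2), mammal(item2), open(d), penguin(item2), red(k), signed(d), stale(d)

Round 1: (6) [active(item2) ∧ red(k) → approved(k)]; (7) [mammal(item2) → flies(d)]. New: approved(k), flies(d).
Round 2: (4) [flies(d) → flagged(d)]. New: flagged(d).
Round 3: (2) [flagged(d) → penguin(item2)]. New: penguin(item2).
Round 4: (3) [penguin(item2) ∧ approved(k) → open(d)]. New: open(d).
Round 5: (1) [active(item2) ∧ open(d) → cold(k)]; (8) [open(d) → large(item2)]. New: cold(k), large(item2).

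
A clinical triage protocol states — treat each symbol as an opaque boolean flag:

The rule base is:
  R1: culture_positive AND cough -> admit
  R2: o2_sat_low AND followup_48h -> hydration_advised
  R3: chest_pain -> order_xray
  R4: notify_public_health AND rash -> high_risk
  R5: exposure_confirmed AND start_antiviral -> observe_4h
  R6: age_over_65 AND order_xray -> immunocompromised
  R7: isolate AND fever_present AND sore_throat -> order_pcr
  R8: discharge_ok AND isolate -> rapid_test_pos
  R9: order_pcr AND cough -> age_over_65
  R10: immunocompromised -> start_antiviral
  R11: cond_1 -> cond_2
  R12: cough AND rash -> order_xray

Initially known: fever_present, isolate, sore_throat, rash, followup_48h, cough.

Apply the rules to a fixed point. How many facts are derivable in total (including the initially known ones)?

Round 1: R7 [isolate AND fever_present AND sore_throat -> order_pcr]; R12 [cough AND rash -> order_xray]. New: order_pcr, order_xray.
Round 2: R9 [order_pcr AND cough -> age_over_65]. New: age_over_65.
Round 3: R6 [age_over_65 AND order_xray -> immunocompromised]. New: immunocompromised.
Round 4: R10 [immunocompromised -> start_antiviral]. New: start_antiviral.
Closure: {age_over_65, cough, fever_present, followup_48h, immunocompromised, isolate, order_pcr, order_xray, rash, sore_throat, start_antiviral} — 11 facts.

11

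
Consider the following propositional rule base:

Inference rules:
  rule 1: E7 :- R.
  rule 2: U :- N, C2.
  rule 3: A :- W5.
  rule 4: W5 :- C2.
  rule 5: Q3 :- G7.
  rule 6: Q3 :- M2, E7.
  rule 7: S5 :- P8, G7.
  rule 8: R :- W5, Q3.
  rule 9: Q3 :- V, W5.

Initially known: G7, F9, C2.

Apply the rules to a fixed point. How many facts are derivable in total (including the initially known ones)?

8

[1] rule 4 [W5 :- C2.]; rule 5 [Q3 :- G7.]. ⇒ new: W5, Q3.
[2] rule 3 [A :- W5.]; rule 8 [R :- W5, Q3.]. ⇒ new: A, R.
[3] rule 1 [E7 :- R.]. ⇒ new: E7.
Closure: {A, C2, E7, F9, G7, Q3, R, W5} — 8 facts.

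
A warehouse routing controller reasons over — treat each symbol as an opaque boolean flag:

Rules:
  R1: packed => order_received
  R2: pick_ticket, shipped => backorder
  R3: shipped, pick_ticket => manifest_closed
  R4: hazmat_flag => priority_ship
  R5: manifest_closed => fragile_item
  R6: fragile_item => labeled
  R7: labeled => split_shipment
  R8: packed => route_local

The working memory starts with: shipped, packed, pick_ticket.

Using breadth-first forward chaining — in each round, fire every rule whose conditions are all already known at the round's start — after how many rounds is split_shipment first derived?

[1] R1 [packed => order_received]; R2 [pick_ticket, shipped => backorder]; R3 [shipped, pick_ticket => manifest_closed]; R8 [packed => route_local]. ⇒ new: order_received, backorder, manifest_closed, route_local.
[2] R5 [manifest_closed => fragile_item]. ⇒ new: fragile_item.
[3] R6 [fragile_item => labeled]. ⇒ new: labeled.
[4] R7 [labeled => split_shipment]. ⇒ new: split_shipment.
split_shipment first appears in round 4.

4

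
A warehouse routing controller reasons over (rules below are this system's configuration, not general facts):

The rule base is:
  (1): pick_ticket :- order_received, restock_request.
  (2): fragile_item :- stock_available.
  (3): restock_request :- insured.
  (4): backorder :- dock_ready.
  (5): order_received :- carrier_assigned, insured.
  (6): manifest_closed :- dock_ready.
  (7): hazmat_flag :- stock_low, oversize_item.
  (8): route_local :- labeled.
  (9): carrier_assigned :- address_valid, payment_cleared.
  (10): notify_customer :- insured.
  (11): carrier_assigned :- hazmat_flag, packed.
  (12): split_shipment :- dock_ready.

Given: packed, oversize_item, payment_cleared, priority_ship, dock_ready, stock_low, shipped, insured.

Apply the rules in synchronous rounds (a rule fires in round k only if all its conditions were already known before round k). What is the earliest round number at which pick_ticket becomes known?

Round 1 fires (3), (4), (6), (7), (10), (12), giving restock_request, backorder, manifest_closed, hazmat_flag, notify_customer, split_shipment.
Round 2 fires (11), giving carrier_assigned.
Round 3 fires (5), giving order_received.
Round 4 fires (1), giving pick_ticket.
pick_ticket first appears in round 4.

4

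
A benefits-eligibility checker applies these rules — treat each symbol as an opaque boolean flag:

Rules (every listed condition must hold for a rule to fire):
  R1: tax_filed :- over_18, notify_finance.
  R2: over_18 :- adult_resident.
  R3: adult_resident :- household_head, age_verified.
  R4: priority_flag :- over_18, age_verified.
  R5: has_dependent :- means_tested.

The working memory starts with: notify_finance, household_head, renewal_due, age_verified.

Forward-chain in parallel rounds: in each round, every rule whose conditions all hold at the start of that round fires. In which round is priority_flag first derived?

3

Round 1: R3 [adult_resident :- household_head, age_verified.]. Adds adult_resident.
Round 2: R2 [over_18 :- adult_resident.]. Adds over_18.
Round 3: R1 [tax_filed :- over_18, notify_finance.]; R4 [priority_flag :- over_18, age_verified.]. Adds tax_filed, priority_flag.
priority_flag first appears in round 3.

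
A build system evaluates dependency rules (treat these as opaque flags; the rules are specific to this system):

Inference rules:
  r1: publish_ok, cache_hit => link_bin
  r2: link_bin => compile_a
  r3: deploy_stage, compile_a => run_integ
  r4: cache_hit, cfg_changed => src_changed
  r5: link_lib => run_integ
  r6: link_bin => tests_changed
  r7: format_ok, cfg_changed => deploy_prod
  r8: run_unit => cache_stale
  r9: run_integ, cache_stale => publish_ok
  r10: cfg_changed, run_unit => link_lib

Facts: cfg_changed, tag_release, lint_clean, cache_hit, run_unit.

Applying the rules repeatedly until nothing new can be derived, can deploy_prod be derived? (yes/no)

no

Round 1: r4 [cache_hit, cfg_changed => src_changed]; r8 [run_unit => cache_stale]; r10 [cfg_changed, run_unit => link_lib]. New: src_changed, cache_stale, link_lib.
Round 2: r5 [link_lib => run_integ]. New: run_integ.
Round 3: r9 [run_integ, cache_stale => publish_ok]. New: publish_ok.
Round 4: r1 [publish_ok, cache_hit => link_bin]. New: link_bin.
Round 5: r2 [link_bin => compile_a]; r6 [link_bin => tests_changed]. New: compile_a, tests_changed.
Fixed point reached. deploy_prod is concluded only by r7; r7 needs format_ok (never derived).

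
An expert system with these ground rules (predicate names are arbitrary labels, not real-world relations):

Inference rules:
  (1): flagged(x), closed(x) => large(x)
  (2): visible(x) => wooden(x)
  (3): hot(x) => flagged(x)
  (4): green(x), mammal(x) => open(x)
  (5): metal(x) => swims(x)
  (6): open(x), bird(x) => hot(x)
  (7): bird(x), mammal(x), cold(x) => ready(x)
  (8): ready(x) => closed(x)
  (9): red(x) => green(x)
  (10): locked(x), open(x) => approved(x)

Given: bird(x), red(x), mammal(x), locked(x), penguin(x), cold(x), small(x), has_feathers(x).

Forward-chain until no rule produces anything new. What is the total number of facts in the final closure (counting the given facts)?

16

[1] (7) [bird(x), mammal(x), cold(x) => ready(x)]; (9) [red(x) => green(x)]. ⇒ new: ready(x), green(x).
[2] (4) [green(x), mammal(x) => open(x)]; (8) [ready(x) => closed(x)]. ⇒ new: open(x), closed(x).
[3] (6) [open(x), bird(x) => hot(x)]; (10) [locked(x), open(x) => approved(x)]. ⇒ new: hot(x), approved(x).
[4] (3) [hot(x) => flagged(x)]. ⇒ new: flagged(x).
[5] (1) [flagged(x), closed(x) => large(x)]. ⇒ new: large(x).
Closure: {approved(x), bird(x), closed(x), cold(x), flagged(x), green(x), has_feathers(x), hot(x), large(x), locked(x), mammal(x), open(x), penguin(x), ready(x), red(x), small(x)} — 16 facts.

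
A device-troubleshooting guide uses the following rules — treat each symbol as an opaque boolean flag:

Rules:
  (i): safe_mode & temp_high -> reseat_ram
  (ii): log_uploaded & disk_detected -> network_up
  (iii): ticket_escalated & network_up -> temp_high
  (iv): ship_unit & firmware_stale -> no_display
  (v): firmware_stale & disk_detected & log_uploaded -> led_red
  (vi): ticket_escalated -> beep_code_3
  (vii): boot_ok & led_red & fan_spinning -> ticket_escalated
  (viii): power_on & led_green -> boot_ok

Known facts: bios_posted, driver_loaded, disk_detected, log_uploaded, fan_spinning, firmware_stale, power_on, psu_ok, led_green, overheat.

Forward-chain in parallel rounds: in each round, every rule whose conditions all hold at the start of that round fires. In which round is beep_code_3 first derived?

3

Round 1: (ii) [log_uploaded & disk_detected -> network_up]; (v) [firmware_stale & disk_detected & log_uploaded -> led_red]; (viii) [power_on & led_green -> boot_ok]. New: network_up, led_red, boot_ok.
Round 2: (vii) [boot_ok & led_red & fan_spinning -> ticket_escalated]. New: ticket_escalated.
Round 3: (iii) [ticket_escalated & network_up -> temp_high]; (vi) [ticket_escalated -> beep_code_3]. New: temp_high, beep_code_3.
beep_code_3 first appears in round 3.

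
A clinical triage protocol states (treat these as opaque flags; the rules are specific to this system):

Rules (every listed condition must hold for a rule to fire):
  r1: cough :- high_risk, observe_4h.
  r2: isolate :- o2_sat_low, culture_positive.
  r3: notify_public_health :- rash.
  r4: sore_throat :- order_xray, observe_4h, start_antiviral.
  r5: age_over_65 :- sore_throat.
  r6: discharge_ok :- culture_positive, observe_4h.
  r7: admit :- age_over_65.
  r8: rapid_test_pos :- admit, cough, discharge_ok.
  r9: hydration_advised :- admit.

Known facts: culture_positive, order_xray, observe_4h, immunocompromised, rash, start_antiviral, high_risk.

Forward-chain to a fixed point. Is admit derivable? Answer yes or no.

yes

Round 1 — r1, r3, r4, r6, derive cough, notify_public_health, sore_throat, discharge_ok.
Round 2 — r5, derive age_over_65.
Round 3 — r7, derive admit.
Round 4 — r8, r9, derive rapid_test_pos, hydration_advised.
admit appears in round 3, so it is derivable.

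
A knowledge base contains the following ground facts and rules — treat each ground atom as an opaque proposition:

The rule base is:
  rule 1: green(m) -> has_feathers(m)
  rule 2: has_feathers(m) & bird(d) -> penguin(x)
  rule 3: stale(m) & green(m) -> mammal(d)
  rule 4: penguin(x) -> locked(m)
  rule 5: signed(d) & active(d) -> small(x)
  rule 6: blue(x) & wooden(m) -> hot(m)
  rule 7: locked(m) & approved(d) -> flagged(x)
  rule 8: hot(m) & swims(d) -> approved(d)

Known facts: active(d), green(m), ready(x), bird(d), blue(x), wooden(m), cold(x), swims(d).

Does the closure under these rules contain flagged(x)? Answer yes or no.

yes

Round 1: rule 1 [green(m) -> has_feathers(m)]; rule 6 [blue(x) & wooden(m) -> hot(m)]. Adds has_feathers(m), hot(m).
Round 2: rule 2 [has_feathers(m) & bird(d) -> penguin(x)]; rule 8 [hot(m) & swims(d) -> approved(d)]. Adds penguin(x), approved(d).
Round 3: rule 4 [penguin(x) -> locked(m)]. Adds locked(m).
Round 4: rule 7 [locked(m) & approved(d) -> flagged(x)]. Adds flagged(x).
flagged(x) appears in round 4, so it is derivable.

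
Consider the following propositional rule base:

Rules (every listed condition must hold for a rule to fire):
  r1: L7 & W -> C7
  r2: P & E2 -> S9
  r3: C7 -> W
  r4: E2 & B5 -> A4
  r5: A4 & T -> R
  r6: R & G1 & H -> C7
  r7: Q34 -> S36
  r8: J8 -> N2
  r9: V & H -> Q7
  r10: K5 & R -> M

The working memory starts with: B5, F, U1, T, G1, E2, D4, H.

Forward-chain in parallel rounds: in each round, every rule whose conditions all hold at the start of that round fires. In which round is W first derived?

4

Round 1 fires r4, giving A4.
Round 2 fires r5, giving R.
Round 3 fires r6, giving C7.
Round 4 fires r3, giving W.
W first appears in round 4.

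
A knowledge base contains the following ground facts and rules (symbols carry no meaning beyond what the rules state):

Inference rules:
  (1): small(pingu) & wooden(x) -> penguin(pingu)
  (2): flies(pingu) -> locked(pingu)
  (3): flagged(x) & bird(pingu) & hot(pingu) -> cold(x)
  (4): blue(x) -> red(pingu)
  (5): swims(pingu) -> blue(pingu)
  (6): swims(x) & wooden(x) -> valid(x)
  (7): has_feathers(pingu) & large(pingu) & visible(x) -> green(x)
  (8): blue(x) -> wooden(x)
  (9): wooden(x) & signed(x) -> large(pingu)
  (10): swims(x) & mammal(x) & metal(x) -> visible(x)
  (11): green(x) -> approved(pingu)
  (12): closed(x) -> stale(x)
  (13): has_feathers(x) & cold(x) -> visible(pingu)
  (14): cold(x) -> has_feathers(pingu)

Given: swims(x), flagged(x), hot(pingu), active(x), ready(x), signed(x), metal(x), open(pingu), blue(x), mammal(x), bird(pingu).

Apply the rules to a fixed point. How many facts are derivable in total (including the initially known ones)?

20

Round 1 fires (3), (4), (8), (10), giving cold(x), red(pingu), wooden(x), visible(x).
Round 2 fires (6), (9), (14), giving valid(x), large(pingu), has_feathers(pingu).
Round 3 fires (7), giving green(x).
Round 4 fires (11), giving approved(pingu).
Closure: {active(x), approved(pingu), bird(pingu), blue(x), cold(x), flagged(x), green(x), has_feathers(pingu), hot(pingu), large(pingu), mammal(x), metal(x), open(pingu), ready(x), red(pingu), signed(x), swims(x), valid(x), visible(x), wooden(x)} — 20 facts.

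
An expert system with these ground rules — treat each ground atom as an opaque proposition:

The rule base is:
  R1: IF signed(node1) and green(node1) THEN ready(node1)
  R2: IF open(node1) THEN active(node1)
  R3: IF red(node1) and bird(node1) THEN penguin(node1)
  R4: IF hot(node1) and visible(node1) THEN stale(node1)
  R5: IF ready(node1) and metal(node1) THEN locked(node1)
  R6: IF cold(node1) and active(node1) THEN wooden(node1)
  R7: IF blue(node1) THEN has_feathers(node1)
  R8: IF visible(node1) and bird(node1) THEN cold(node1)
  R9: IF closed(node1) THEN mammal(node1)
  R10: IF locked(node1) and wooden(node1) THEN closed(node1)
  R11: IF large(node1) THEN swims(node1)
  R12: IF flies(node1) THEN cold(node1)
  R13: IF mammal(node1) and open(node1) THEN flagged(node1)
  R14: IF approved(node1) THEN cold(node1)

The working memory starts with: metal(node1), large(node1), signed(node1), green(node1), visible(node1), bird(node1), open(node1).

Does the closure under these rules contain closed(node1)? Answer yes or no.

Round 1 — R1, R2, R8, R11, derive ready(node1), active(node1), cold(node1), swims(node1).
Round 2 — R5, R6, derive locked(node1), wooden(node1).
Round 3 — R10, derive closed(node1).
Round 4 — R9, derive mammal(node1).
Round 5 — R13, derive flagged(node1).
closed(node1) appears in round 3, so it is derivable.

yes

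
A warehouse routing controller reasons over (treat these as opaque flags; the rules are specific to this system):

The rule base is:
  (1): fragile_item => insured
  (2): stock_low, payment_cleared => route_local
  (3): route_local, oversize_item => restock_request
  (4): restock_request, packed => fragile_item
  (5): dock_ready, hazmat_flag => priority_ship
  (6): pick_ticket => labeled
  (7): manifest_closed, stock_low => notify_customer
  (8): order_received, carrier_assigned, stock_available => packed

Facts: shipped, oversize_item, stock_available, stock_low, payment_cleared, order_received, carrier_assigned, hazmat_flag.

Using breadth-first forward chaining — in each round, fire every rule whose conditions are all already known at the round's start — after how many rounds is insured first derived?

Round 1: (2) [stock_low, payment_cleared => route_local]; (8) [order_received, carrier_assigned, stock_available => packed]. Adds route_local, packed.
Round 2: (3) [route_local, oversize_item => restock_request]. Adds restock_request.
Round 3: (4) [restock_request, packed => fragile_item]. Adds fragile_item.
Round 4: (1) [fragile_item => insured]. Adds insured.
insured first appears in round 4.

4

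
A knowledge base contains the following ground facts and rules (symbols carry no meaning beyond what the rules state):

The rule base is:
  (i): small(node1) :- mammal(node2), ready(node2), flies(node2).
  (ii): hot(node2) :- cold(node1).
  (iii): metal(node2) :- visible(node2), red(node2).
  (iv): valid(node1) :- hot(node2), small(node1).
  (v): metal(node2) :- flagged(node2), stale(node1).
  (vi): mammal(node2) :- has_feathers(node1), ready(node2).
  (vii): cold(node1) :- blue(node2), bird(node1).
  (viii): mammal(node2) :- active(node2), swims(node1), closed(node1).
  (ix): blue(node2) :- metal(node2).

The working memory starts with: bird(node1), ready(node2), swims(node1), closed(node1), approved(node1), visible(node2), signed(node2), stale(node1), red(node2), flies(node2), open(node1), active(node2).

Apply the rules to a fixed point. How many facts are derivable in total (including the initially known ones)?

Round 1 fires (iii), (viii), giving metal(node2), mammal(node2).
Round 2 fires (i), (ix), giving small(node1), blue(node2).
Round 3 fires (vii), giving cold(node1).
Round 4 fires (ii), giving hot(node2).
Round 5 fires (iv), giving valid(node1).
Closure: {active(node2), approved(node1), bird(node1), blue(node2), closed(node1), cold(node1), flies(node2), hot(node2), mammal(node2), metal(node2), open(node1), ready(node2), red(node2), signed(node2), small(node1), stale(node1), swims(node1), valid(node1), visible(node2)} — 19 facts.

19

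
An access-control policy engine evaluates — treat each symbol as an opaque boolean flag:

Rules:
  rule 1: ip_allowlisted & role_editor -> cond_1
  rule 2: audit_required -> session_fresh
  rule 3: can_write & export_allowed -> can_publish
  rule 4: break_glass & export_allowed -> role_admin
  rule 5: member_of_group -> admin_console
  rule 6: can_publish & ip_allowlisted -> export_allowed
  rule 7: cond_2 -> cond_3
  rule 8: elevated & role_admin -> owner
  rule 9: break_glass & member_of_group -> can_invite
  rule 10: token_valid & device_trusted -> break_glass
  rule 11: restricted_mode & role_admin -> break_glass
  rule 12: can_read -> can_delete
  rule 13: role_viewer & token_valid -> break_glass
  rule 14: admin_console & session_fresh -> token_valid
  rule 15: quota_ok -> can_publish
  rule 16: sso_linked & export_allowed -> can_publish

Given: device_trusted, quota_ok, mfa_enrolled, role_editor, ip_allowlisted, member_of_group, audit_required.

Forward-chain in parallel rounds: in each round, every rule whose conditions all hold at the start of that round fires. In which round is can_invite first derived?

4

Round 1 — rule 1, rule 2, rule 5, rule 15, derive cond_1, session_fresh, admin_console, can_publish.
Round 2 — rule 6, rule 14, derive export_allowed, token_valid.
Round 3 — rule 10, derive break_glass.
Round 4 — rule 4, rule 9, derive role_admin, can_invite.
can_invite first appears in round 4.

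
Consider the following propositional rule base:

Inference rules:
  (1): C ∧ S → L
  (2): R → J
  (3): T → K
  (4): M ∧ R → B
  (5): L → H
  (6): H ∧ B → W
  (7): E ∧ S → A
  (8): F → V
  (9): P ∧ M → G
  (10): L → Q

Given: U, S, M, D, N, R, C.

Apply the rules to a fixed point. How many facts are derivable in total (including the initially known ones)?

Round 1 — (1), (2), (4), derive L, J, B.
Round 2 — (5), (10), derive H, Q.
Round 3 — (6), derive W.
Closure: {B, C, D, H, J, L, M, N, Q, R, S, U, W} — 13 facts.

13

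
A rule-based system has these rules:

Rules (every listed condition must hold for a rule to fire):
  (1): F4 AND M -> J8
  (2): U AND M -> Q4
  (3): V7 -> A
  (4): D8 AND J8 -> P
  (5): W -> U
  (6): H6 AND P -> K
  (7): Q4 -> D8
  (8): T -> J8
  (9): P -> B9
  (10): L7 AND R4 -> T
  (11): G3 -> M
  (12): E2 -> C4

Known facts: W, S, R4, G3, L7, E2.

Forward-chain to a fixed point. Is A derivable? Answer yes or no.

no

Round 1: (5) [W -> U]; (10) [L7 AND R4 -> T]; (11) [G3 -> M]; (12) [E2 -> C4]. Adds U, T, M, C4.
Round 2: (2) [U AND M -> Q4]; (8) [T -> J8]. Adds Q4, J8.
Round 3: (7) [Q4 -> D8]. Adds D8.
Round 4: (4) [D8 AND J8 -> P]. Adds P.
Round 5: (9) [P -> B9]. Adds B9.
Fixed point reached. A is concluded only by (3); (3) needs V7 (never derived).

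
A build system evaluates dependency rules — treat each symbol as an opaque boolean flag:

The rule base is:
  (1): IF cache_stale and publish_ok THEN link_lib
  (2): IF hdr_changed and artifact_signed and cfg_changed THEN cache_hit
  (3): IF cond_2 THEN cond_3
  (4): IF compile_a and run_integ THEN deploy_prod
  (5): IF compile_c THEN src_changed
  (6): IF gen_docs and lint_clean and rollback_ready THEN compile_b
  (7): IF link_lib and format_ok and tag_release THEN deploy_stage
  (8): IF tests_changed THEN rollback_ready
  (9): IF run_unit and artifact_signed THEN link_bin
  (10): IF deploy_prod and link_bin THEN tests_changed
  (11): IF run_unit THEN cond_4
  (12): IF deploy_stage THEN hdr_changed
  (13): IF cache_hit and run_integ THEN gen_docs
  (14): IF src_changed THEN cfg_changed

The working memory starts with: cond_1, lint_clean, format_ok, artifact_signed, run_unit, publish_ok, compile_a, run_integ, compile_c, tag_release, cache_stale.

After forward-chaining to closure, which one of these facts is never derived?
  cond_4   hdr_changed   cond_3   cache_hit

Round 1 — (1), (4), (5), (9), (11), derive link_lib, deploy_prod, src_changed, link_bin, cond_4.
Round 2 — (7), (10), (14), derive deploy_stage, tests_changed, cfg_changed.
Round 3 — (8), (12), derive rollback_ready, hdr_changed.
Round 4 — (2), derive cache_hit.
Round 5 — (13), derive gen_docs.
Round 6 — (6), derive compile_b.
Derived: cache_hit (round 4), hdr_changed (round 3), cond_4 (round 1). cond_3 never appears in any round.

cond_3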